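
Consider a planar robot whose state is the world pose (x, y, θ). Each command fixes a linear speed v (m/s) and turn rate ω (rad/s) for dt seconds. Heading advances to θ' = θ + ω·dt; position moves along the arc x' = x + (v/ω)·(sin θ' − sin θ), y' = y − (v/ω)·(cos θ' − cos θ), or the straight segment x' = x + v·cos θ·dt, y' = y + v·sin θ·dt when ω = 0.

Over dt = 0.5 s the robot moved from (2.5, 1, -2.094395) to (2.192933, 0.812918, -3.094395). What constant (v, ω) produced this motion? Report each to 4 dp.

Δθ = -3.094395 − -2.094395 = -1.000000
ω = Δθ/dt = -1.000000/0.5 = -2.0000
R = Δx/(sin θ' − sin θ) = -0.3750
v = R·ω = -0.3750·-2.0000 = 0.7500

v = 0.7500, ω = -2.0000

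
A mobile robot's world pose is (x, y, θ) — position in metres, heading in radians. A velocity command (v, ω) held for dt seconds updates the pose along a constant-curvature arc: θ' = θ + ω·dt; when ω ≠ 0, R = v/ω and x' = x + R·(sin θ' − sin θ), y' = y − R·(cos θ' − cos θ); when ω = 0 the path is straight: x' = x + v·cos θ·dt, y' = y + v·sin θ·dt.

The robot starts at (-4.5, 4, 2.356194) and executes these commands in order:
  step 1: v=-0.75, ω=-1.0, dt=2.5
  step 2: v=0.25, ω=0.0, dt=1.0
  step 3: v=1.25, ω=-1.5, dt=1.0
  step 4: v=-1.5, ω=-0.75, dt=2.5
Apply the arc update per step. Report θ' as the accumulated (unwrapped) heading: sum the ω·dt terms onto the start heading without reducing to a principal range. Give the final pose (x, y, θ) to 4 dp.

step 1: θ'=-0.1438 (R=0.7500) → pose (-5.1378, 2.7274, -0.1438)
step 2: θ'=-0.1438 (straight) → pose (-4.8904, 2.6916, -0.1438)
step 3: θ'=-1.6438 (R=-0.8333) → pose (-4.1787, 1.8061, -1.6438)
step 4: θ'=-3.5188 (R=2.0000) → pose (-1.4474, 3.5196, -3.5188)

(-1.4474, 3.5196, -3.5188)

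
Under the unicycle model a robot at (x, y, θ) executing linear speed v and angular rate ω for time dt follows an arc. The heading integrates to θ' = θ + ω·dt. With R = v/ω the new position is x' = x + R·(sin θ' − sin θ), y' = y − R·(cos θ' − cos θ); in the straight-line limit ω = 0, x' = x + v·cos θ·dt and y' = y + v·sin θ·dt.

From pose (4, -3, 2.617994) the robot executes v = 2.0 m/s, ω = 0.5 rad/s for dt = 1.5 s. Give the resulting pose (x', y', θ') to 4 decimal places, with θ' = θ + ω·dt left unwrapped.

θ' = 2.6180 + 0.5·1.5 = 3.3680
R = v/ω = 2.0/0.5 = 4.0000
x' = 4 + 4.0000·(sin 3.3680 − sin 2.6180) = 1.1021
y' = -3 − 4.0000·(cos 3.3680 − cos 2.6180) = -2.5662

(1.1021, -2.5662, 3.3680)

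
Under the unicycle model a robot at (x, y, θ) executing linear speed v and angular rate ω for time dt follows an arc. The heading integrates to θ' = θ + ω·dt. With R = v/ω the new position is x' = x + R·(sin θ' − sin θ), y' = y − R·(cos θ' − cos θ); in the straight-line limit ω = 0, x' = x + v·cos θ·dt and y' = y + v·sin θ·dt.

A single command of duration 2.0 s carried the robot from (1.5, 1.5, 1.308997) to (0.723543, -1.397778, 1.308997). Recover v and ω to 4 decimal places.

Δθ = 1.308997 − 1.308997 = 0.000000
ω = Δθ/dt = 0.000000/2.0 = 0.0000
ω = 0 → v = (Δx·cos θ + Δy·sin θ)/dt = -1.5000

v = -1.5000, ω = 0.0000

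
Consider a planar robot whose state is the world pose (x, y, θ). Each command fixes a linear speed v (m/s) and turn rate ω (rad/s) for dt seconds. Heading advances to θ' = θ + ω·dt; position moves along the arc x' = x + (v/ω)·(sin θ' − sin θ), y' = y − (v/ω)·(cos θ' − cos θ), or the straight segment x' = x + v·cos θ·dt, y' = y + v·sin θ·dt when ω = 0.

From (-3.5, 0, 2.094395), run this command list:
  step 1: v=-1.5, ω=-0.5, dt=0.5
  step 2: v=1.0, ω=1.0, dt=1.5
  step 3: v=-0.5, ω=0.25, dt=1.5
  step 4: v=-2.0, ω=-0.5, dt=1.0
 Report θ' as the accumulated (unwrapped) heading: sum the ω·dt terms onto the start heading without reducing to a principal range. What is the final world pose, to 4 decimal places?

step 1: θ'=1.8444 (R=3.0000) → pose (-3.2097, -0.6894, 1.8444)
step 2: θ'=3.3444 (R=1.0000) → pose (-4.3739, 0.0199, 3.3444)
step 3: θ'=3.7194 (R=-2.0000) → pose (-3.6843, 0.3036, 3.7194)
step 4: θ'=3.2194 (R=4.0000) → pose (-1.8105, 0.9408, 3.2194)

(-1.8105, 0.9408, 3.2194)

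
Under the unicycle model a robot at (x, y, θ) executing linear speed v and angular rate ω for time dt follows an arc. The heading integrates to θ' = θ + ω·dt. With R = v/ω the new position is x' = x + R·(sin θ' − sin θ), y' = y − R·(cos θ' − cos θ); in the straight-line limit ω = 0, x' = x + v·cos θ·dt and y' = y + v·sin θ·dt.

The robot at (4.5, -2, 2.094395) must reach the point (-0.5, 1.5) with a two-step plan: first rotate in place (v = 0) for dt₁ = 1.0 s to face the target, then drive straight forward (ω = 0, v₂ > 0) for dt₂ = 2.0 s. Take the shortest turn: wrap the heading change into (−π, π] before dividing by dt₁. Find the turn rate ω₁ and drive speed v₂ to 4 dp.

heading to target = atan2(1.5−-2, -0.5−4.5) = 2.5309
Δθ = wrap(2.5309 − 2.0944) = 0.4365; ω₁ = Δθ/dt₁ = 0.4365
distance = √((-0.5−4.5)² + (1.5−-2)²) = 6.1033; v₂ = distance/dt₂ = 3.0516

ω₁ = 0.4365, v₂ = 3.0516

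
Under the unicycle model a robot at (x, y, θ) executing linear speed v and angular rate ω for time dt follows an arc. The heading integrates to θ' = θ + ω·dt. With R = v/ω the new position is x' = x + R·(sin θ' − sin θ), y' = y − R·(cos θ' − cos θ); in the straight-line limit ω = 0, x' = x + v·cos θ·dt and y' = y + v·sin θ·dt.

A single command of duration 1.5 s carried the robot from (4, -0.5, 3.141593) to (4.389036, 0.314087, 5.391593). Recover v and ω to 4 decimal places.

Δθ = 5.391593 − 3.141593 = 2.250000
ω = Δθ/dt = 2.250000/1.5 = 1.5000
R = −Δy/(cos θ' − cos θ) = -0.5000
v = R·ω = -0.5000·1.5000 = -0.7500

v = -0.7500, ω = 1.5000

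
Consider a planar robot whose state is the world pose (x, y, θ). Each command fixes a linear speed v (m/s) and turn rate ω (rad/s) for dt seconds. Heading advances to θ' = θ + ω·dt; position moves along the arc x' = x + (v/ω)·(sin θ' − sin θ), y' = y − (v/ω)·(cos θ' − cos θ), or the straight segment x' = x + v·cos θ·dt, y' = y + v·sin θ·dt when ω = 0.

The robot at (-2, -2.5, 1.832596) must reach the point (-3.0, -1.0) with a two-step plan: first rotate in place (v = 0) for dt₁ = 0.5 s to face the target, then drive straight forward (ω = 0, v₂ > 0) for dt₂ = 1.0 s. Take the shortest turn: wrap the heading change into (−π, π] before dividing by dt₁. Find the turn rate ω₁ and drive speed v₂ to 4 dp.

ω₁ = 0.6524, v₂ = 1.8028

heading to target = atan2(-1−-2.5, -3−-2) = 2.1588
Δθ = wrap(2.1588 − 1.8326) = 0.3262; ω₁ = Δθ/dt₁ = 0.6524
distance = √((-3−-2)² + (-1−-2.5)²) = 1.8028; v₂ = distance/dt₂ = 1.8028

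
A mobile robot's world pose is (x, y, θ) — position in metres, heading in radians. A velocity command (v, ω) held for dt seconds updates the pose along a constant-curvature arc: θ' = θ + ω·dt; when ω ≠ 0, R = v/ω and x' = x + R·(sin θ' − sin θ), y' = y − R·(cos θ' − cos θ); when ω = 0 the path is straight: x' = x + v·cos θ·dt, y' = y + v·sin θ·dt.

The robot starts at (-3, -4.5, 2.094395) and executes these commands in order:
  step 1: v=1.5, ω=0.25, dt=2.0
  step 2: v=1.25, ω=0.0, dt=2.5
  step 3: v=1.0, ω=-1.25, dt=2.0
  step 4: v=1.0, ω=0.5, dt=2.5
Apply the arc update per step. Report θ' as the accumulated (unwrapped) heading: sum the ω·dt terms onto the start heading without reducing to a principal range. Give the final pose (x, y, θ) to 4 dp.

(-5.6418, 2.2716, 1.3444)

step 1: θ'=2.5944 (R=6.0000) → pose (-5.0744, -2.3761, 2.5944)
step 2: θ'=2.5944 (straight) → pose (-7.7431, -0.7502, 2.5944)
step 3: θ'=0.0944 (R=-0.8000) → pose (-7.4022, 0.7295, 0.0944)
step 4: θ'=1.3444 (R=2.0000) → pose (-5.6418, 2.2716, 1.3444)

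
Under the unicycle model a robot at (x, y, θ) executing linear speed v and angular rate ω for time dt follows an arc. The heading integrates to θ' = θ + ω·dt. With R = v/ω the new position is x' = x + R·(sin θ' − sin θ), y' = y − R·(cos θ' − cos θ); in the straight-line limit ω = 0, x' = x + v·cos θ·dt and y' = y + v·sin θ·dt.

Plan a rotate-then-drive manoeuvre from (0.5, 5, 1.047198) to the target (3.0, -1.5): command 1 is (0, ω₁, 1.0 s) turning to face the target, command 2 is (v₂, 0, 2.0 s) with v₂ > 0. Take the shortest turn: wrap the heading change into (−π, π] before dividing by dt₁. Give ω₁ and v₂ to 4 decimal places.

ω₁ = -2.2508, v₂ = 3.4821

heading to target = atan2(-1.5−5, 3−0.5) = -1.2036
Δθ = wrap(-1.2036 − 1.0472) = -2.2508; ω₁ = Δθ/dt₁ = -2.2508
distance = √((3−0.5)² + (-1.5−5)²) = 6.9642; v₂ = distance/dt₂ = 3.4821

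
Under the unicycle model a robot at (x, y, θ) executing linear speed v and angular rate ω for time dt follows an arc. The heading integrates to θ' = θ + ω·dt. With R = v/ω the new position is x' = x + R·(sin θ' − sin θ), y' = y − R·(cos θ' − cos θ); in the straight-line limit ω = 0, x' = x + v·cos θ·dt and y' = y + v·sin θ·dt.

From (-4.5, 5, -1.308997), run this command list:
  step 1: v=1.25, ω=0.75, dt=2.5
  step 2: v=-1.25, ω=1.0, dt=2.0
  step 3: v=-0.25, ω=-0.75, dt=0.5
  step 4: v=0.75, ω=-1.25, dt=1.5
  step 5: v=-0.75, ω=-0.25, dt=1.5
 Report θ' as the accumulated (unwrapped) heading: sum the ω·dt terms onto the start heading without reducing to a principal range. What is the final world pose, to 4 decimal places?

step 1: θ'=0.5660 (R=1.6667) → pose (-1.9964, 4.0246, 0.5660)
step 2: θ'=2.5660 (R=-1.2500) → pose (-2.0064, 1.9210, 2.5660)
step 3: θ'=2.1910 (R=0.3333) → pose (-1.9166, 1.8351, 2.1910)
step 4: θ'=0.3160 (R=-0.6000) → pose (-1.6148, 2.7541, 0.3160)
step 5: θ'=-0.0590 (R=3.0000) → pose (-2.7240, 2.6108, -0.0590)

(-2.7240, 2.6108, -0.0590)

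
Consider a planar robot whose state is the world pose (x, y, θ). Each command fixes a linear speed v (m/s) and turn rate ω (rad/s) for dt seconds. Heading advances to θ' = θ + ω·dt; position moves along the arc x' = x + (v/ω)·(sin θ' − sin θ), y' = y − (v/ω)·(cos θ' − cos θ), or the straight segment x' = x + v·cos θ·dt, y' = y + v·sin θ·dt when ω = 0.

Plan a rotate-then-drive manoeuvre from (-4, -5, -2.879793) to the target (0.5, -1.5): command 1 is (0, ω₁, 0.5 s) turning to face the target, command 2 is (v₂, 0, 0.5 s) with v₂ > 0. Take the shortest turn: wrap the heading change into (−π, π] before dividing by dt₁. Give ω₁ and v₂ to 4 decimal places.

heading to target = atan2(-1.5−-5, 0.5−-4) = 0.6610
Δθ = wrap(0.6610 − -2.8798) = -2.7423; ω₁ = Δθ/dt₁ = -5.4847
distance = √((0.5−-4)² + (-1.5−-5)²) = 5.7009; v₂ = distance/dt₂ = 11.4018

ω₁ = -5.4847, v₂ = 11.4018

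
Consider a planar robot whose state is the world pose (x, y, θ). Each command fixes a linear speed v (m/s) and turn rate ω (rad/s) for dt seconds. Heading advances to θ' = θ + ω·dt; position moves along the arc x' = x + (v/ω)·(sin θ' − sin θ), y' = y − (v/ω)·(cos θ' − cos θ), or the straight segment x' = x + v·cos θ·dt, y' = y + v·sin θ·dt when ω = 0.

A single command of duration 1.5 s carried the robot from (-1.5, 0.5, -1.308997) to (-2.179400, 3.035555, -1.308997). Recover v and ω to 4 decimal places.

v = -1.7500, ω = 0.0000

Δθ = -1.308997 − -1.308997 = 0.000000
ω = Δθ/dt = 0.000000/1.5 = 0.0000
ω = 0 → v = (Δx·cos θ + Δy·sin θ)/dt = -1.7500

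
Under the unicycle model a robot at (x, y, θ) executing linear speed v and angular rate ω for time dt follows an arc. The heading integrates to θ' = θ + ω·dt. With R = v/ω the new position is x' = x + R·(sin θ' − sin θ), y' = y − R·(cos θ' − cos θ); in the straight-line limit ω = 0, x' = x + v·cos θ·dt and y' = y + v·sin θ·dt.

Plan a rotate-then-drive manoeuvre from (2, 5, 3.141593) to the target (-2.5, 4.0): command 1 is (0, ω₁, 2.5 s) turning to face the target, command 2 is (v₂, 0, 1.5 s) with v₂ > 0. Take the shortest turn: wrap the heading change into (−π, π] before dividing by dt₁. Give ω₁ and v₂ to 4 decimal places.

ω₁ = 0.0875, v₂ = 3.0732

heading to target = atan2(4−5, -2.5−2) = -2.9229
Δθ = wrap(-2.9229 − 3.1416) = 0.2187; ω₁ = Δθ/dt₁ = 0.0875
distance = √((-2.5−2)² + (4−5)²) = 4.6098; v₂ = distance/dt₂ = 3.0732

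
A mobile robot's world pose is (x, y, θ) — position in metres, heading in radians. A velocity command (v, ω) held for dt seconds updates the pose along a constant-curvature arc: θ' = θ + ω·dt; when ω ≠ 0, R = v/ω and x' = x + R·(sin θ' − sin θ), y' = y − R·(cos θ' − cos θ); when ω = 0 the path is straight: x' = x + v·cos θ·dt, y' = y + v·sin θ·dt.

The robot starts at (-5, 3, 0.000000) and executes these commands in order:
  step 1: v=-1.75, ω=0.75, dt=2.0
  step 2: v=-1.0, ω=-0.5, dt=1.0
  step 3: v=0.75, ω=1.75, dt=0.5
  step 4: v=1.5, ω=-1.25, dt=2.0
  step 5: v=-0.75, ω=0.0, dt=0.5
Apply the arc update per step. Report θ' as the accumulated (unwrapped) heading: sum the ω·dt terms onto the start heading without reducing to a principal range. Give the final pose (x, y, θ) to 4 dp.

(-6.0484, 1.8045, -0.6250)

step 1: θ'=1.5000 (R=-2.3333) → pose (-7.3275, 0.8317, 1.5000)
step 2: θ'=1.0000 (R=2.0000) → pose (-7.6395, -0.1074, 1.0000)
step 3: θ'=1.8750 (R=0.4286) → pose (-7.5913, 0.2525, 1.8750)
step 4: θ'=-0.6250 (R=-1.2000) → pose (-5.7443, 1.5851, -0.6250)
step 5: θ'=-0.6250 (straight) → pose (-6.0484, 1.8045, -0.6250)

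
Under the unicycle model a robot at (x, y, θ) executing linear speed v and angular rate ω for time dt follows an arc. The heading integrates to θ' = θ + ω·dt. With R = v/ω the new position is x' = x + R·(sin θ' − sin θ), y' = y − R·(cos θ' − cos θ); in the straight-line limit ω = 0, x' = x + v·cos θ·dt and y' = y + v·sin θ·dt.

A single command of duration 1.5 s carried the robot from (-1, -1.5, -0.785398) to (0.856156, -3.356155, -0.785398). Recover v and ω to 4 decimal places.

v = 1.7500, ω = 0.0000

Δθ = -0.785398 − -0.785398 = 0.000000
ω = Δθ/dt = 0.000000/1.5 = 0.0000
ω = 0 → v = (Δx·cos θ + Δy·sin θ)/dt = 1.7500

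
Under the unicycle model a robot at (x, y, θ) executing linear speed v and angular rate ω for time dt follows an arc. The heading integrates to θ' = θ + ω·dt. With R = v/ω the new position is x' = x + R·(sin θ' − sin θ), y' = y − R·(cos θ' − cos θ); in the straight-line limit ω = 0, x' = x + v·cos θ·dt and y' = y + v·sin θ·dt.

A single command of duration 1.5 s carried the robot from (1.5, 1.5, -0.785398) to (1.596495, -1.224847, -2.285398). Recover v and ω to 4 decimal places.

v = 2.0000, ω = -1.0000

Δθ = -2.285398 − -0.785398 = -1.500000
ω = Δθ/dt = -1.500000/1.5 = -1.0000
R = −Δy/(cos θ' − cos θ) = -2.0000
v = R·ω = -2.0000·-1.0000 = 2.0000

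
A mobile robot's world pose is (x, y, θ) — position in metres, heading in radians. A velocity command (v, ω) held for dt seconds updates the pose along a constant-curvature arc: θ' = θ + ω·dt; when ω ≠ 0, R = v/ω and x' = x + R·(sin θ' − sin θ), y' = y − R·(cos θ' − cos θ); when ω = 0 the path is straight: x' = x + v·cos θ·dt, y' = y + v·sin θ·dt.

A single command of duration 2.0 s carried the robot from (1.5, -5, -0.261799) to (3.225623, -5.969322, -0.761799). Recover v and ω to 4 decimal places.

Δθ = -0.761799 − -0.261799 = -0.500000
ω = Δθ/dt = -0.500000/2.0 = -0.2500
R = Δx/(sin θ' − sin θ) = -4.0000
v = R·ω = -4.0000·-0.2500 = 1.0000

v = 1.0000, ω = -0.2500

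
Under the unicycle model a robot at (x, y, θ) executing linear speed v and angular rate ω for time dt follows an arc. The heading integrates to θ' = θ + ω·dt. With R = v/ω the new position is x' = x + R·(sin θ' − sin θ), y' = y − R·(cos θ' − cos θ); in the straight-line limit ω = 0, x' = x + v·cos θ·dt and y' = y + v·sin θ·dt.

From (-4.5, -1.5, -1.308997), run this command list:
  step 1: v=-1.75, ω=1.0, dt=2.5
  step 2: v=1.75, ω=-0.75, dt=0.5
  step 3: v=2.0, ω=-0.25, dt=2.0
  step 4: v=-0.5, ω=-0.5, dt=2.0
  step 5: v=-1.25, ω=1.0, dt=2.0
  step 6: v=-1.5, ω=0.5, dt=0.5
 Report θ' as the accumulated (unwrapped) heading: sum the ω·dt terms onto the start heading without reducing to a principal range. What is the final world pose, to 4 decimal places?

step 1: θ'=1.1910 (R=-1.7500) → pose (-7.8157, -1.3042, 1.1910)
step 2: θ'=0.8160 (R=-2.3333) → pose (-7.3482, -0.5705, 0.8160)
step 3: θ'=0.3160 (R=-8.0000) → pose (-4.0071, 1.5522, 0.3160)
step 4: θ'=-0.6840 (R=1.0000) → pose (-4.9498, 1.7277, -0.6840)
step 5: θ'=1.3160 (R=-1.2500) → pose (-6.9493, 1.0739, 1.3160)
step 6: θ'=1.5660 (R=-3.0000) → pose (-7.0461, 0.3322, 1.5660)

(-7.0461, 0.3322, 1.5660)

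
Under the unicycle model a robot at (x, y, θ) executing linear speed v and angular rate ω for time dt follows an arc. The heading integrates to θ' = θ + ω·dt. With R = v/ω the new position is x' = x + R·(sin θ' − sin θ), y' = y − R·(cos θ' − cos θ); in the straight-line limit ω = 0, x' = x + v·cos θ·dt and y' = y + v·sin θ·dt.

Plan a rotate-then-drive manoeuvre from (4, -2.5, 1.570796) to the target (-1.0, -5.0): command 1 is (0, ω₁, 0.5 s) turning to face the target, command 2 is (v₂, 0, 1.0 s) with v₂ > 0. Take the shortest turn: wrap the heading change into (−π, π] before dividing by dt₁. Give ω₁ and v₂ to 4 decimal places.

ω₁ = 4.0689, v₂ = 5.5902

heading to target = atan2(-5−-2.5, -1−4) = -2.6779
Δθ = wrap(-2.6779 − 1.5708) = 2.0344; ω₁ = Δθ/dt₁ = 4.0689
distance = √((-1−4)² + (-5−-2.5)²) = 5.5902; v₂ = distance/dt₂ = 5.5902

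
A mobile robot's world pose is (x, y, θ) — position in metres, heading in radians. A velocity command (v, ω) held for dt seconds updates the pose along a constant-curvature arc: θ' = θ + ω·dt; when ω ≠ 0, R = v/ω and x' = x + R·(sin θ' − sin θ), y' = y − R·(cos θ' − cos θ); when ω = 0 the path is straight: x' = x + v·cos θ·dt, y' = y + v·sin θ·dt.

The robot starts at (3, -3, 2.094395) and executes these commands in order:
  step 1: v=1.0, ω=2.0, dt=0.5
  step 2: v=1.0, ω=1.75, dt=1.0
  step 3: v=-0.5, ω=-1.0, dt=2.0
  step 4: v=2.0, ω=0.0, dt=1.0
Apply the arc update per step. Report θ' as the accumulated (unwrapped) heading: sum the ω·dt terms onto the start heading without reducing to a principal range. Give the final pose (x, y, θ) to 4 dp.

step 1: θ'=3.0944 (R=0.5000) → pose (2.5906, -2.7506, 3.0944)
step 2: θ'=4.8444 (R=0.5714) → pose (1.9972, -3.3966, 4.8444)
step 3: θ'=2.8444 (R=0.5000) → pose (2.6392, -2.8527, 2.8444)
step 4: θ'=2.8444 (straight) → pose (0.7269, -2.2670, 2.8444)

(0.7269, -2.2670, 2.8444)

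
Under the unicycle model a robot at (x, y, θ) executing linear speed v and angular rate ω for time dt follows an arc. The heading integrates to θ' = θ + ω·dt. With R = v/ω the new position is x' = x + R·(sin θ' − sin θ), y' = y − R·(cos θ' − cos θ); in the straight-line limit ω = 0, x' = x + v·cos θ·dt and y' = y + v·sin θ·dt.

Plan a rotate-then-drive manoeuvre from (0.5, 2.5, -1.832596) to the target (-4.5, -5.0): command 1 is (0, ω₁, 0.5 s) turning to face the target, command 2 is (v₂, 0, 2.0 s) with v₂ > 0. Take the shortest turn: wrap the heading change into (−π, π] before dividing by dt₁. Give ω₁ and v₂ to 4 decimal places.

ω₁ = -0.6524, v₂ = 4.5069

heading to target = atan2(-5−2.5, -4.5−0.5) = -2.1588
Δθ = wrap(-2.1588 − -1.8326) = -0.3262; ω₁ = Δθ/dt₁ = -0.6524
distance = √((-4.5−0.5)² + (-5−2.5)²) = 9.0139; v₂ = distance/dt₂ = 4.5069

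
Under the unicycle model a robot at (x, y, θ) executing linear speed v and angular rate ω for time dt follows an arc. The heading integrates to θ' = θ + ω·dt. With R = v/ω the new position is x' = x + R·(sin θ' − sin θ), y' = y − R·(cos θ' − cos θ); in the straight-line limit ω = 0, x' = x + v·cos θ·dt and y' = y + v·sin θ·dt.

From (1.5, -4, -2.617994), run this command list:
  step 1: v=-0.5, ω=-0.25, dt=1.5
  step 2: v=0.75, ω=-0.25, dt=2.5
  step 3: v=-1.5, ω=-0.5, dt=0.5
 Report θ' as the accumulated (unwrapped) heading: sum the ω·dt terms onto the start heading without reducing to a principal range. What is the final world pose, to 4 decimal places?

(1.0008, -3.8764, -3.8680)

step 1: θ'=-2.9930 (R=2.0000) → pose (2.2039, -3.7541, -2.9930)
step 2: θ'=-3.6180 (R=-3.0000) → pose (0.3840, -3.4531, -3.6180)
step 3: θ'=-3.8680 (R=3.0000) → pose (1.0008, -3.8764, -3.8680)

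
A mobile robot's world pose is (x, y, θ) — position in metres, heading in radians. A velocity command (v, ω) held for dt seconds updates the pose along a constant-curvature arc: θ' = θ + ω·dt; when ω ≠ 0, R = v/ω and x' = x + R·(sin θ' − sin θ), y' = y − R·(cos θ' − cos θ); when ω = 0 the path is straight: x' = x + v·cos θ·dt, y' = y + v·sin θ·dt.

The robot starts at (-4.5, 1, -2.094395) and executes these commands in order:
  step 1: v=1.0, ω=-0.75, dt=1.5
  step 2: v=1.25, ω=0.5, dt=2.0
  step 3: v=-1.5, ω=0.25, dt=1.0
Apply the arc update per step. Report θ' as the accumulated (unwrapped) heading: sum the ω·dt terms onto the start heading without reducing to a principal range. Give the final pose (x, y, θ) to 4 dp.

step 1: θ'=-3.2194 (R=-1.3333) → pose (-5.7583, 0.3374, -3.2194)
step 2: θ'=-2.2194 (R=2.5000) → pose (-7.9450, -0.6449, -2.2194)
step 3: θ'=-1.9694 (R=-6.0000) → pose (-7.1969, 0.6508, -1.9694)

(-7.1969, 0.6508, -1.9694)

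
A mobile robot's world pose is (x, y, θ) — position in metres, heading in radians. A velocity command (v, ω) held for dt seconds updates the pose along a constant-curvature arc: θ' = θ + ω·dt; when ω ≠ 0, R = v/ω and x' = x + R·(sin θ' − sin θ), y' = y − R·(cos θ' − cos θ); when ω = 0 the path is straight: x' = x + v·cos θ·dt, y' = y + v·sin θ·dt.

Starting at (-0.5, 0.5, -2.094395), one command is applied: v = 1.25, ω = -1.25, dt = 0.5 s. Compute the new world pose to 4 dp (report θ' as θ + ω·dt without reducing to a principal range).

(-0.9563, 0.0878, -2.7194)

θ' = -2.0944 + -1.25·0.5 = -2.7194
R = v/ω = 1.25/-1.25 = -1.0000
x' = -0.5 + -1.0000·(sin -2.7194 − sin -2.0944) = -0.9563
y' = 0.5 − -1.0000·(cos -2.7194 − cos -2.0944) = 0.0878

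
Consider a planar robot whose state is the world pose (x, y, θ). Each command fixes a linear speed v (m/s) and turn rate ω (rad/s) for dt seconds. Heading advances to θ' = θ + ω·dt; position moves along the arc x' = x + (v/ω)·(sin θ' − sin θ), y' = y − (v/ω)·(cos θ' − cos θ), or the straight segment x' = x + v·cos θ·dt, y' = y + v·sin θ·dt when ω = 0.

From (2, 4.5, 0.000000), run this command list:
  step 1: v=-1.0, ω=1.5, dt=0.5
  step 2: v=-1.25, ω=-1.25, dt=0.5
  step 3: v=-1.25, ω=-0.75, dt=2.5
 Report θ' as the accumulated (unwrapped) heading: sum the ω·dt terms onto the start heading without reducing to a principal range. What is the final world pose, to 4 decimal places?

(-0.8592, 6.0114, -1.7500)

step 1: θ'=0.7500 (R=-0.6667) → pose (1.5456, 4.3211, 0.7500)
step 2: θ'=0.1250 (R=1.0000) → pose (0.9886, 4.0606, 0.1250)
step 3: θ'=-1.7500 (R=1.6667) → pose (-0.8592, 6.0114, -1.7500)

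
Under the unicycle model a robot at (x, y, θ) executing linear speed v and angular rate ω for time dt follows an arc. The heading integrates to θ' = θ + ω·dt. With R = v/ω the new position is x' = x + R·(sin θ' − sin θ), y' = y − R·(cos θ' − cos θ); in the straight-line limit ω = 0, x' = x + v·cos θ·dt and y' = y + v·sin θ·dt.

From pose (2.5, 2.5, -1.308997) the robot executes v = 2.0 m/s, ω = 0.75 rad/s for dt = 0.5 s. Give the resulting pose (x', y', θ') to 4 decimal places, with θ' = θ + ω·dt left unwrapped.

(2.9318, 1.6045, -0.9340)

θ' = -1.3090 + 0.75·0.5 = -0.9340
R = v/ω = 2.0/0.75 = 2.6667
x' = 2.5 + 2.6667·(sin -0.9340 − sin -1.3090) = 2.9318
y' = 2.5 − 2.6667·(cos -0.9340 − cos -1.3090) = 1.6045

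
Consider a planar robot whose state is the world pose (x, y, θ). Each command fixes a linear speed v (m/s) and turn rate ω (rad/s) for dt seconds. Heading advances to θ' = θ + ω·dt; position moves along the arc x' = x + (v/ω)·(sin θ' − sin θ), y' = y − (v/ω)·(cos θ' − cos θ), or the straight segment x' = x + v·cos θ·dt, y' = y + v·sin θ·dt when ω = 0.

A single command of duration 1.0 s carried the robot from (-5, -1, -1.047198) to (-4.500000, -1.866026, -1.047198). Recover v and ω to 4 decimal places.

v = 1.0000, ω = 0.0000

Δθ = -1.047198 − -1.047198 = 0.000000
ω = Δθ/dt = 0.000000/1.0 = 0.0000
ω = 0 → v = (Δx·cos θ + Δy·sin θ)/dt = 1.0000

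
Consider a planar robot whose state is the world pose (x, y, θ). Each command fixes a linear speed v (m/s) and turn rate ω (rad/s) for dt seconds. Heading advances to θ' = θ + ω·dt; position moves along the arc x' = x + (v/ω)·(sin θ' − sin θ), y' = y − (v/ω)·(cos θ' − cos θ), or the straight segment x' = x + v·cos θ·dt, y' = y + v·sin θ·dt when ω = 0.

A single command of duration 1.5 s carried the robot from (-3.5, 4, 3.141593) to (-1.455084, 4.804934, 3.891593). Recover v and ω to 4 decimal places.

v = -1.5000, ω = 0.5000

Δθ = 3.891593 − 3.141593 = 0.750000
ω = Δθ/dt = 0.750000/1.5 = 0.5000
R = Δx/(sin θ' − sin θ) = -3.0000
v = R·ω = -3.0000·0.5000 = -1.5000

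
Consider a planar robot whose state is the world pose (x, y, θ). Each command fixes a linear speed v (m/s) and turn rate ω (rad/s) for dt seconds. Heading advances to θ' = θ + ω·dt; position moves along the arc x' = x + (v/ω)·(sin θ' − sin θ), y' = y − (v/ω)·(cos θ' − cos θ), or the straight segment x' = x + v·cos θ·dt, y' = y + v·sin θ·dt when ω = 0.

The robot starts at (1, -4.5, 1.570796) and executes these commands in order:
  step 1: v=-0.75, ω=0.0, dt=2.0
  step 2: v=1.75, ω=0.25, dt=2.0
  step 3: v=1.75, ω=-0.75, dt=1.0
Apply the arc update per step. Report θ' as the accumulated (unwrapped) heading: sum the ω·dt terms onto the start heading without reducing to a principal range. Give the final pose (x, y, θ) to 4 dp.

step 1: θ'=1.5708 (straight) → pose (1.0000, -6.0000, 1.5708)
step 2: θ'=2.0708 (R=7.0000) → pose (0.1431, -2.6440, 2.0708)
step 3: θ'=1.3208 (R=-2.3333) → pose (-0.0700, -0.9481, 1.3208)

(-0.0700, -0.9481, 1.3208)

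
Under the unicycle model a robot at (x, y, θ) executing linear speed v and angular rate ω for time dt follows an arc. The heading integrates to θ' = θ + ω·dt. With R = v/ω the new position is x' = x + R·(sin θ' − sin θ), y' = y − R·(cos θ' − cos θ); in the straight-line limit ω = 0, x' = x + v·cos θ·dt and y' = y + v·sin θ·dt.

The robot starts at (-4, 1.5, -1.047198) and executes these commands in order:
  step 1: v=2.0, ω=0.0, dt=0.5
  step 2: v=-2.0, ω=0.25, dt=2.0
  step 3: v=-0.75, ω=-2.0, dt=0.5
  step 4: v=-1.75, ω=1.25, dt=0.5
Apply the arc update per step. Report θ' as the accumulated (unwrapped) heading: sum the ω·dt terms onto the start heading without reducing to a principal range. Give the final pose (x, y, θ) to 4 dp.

step 1: θ'=-1.0472 (straight) → pose (-3.5000, 0.6340, -1.0472)
step 2: θ'=-0.5472 (R=-8.0000) → pose (-6.2658, 3.4659, -0.5472)
step 3: θ'=-1.5472 (R=0.3750) → pose (-6.4456, 3.7773, -1.5472)
step 4: θ'=-0.9222 (R=-1.4000) → pose (-6.7295, 4.5899, -0.9222)

(-6.7295, 4.5899, -0.9222)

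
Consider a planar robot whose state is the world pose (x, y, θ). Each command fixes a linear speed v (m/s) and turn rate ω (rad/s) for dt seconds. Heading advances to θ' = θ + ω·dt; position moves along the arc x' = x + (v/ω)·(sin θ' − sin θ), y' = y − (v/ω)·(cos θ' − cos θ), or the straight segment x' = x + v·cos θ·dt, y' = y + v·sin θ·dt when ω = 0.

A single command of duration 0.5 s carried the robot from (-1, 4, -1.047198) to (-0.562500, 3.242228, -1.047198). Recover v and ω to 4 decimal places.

Δθ = -1.047198 − -1.047198 = 0.000000
ω = Δθ/dt = 0.000000/0.5 = 0.0000
ω = 0 → v = (Δx·cos θ + Δy·sin θ)/dt = 1.7500

v = 1.7500, ω = 0.0000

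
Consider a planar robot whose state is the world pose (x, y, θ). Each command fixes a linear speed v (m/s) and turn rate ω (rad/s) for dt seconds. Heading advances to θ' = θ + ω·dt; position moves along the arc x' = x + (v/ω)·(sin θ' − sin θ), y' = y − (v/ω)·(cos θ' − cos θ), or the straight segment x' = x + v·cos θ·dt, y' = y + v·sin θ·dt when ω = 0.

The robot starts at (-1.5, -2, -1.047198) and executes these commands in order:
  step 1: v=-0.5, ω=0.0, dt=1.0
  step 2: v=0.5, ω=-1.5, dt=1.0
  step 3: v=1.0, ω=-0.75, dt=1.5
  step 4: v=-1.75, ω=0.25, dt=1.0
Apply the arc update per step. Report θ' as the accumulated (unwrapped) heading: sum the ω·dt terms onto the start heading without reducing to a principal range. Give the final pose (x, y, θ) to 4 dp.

step 1: θ'=-1.0472 (straight) → pose (-1.7500, -1.5670, -1.0472)
step 2: θ'=-2.5472 (R=-0.3333) → pose (-1.8520, -2.0098, -2.5472)
step 3: θ'=-3.6722 (R=-1.3333) → pose (-3.2734, -2.0552, -3.6722)
step 4: θ'=-3.4222 (R=-7.0000) → pose (-1.6696, -2.7439, -3.4222)

(-1.6696, -2.7439, -3.4222)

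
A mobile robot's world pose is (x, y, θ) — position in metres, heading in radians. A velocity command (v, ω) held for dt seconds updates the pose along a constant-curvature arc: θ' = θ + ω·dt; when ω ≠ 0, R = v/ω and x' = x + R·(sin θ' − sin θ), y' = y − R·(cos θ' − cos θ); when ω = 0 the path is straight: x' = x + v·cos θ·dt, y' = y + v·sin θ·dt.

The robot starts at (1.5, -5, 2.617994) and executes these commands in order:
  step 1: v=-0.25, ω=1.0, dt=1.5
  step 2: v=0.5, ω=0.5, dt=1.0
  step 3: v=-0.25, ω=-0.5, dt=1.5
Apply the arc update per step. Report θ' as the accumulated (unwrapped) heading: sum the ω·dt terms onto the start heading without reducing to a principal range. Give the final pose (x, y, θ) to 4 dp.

step 1: θ'=4.1180 (R=-0.2500) → pose (1.8321, -4.9235, 4.1180)
step 2: θ'=4.6180 (R=1.0000) → pose (1.6651, -5.3892, 4.6180)
step 3: θ'=3.8680 (R=0.5000) → pose (1.8307, -5.0626, 3.8680)

(1.8307, -5.0626, 3.8680)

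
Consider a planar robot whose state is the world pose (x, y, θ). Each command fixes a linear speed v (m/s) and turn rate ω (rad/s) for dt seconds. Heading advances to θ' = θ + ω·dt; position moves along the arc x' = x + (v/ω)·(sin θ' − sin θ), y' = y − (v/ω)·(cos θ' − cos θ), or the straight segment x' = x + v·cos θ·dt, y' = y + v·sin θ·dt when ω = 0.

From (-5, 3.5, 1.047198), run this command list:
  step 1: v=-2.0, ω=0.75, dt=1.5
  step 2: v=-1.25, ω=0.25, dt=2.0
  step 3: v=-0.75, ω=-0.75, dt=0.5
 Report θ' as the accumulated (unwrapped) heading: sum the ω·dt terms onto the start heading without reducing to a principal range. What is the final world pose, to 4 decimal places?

step 1: θ'=2.1722 (R=-2.6667) → pose (-4.8894, 0.6579, 2.1722)
step 2: θ'=2.6722 (R=-5.0000) → pose (-3.0284, -0.9723, 2.6722)
step 3: θ'=2.2972 (R=1.0000) → pose (-2.7332, -1.2000, 2.2972)

(-2.7332, -1.2000, 2.2972)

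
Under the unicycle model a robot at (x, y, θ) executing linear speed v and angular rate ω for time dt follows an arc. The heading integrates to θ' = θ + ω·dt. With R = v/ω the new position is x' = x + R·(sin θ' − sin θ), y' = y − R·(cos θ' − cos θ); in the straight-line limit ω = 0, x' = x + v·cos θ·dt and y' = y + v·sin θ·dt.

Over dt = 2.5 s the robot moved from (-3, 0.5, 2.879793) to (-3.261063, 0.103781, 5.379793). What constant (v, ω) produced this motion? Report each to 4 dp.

v = 0.2500, ω = 1.0000

Δθ = 5.379793 − 2.879793 = 2.500000
ω = Δθ/dt = 2.500000/2.5 = 1.0000
R = −Δy/(cos θ' − cos θ) = 0.2500
v = R·ω = 0.2500·1.0000 = 0.2500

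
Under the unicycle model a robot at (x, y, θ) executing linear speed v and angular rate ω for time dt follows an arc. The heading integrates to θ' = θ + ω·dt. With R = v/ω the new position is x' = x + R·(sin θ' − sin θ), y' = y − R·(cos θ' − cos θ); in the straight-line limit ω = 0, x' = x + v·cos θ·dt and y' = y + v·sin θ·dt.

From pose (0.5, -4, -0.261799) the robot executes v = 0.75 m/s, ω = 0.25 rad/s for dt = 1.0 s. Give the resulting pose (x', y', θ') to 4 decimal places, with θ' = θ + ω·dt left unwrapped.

(1.2411, -4.1020, -0.0118)

θ' = -0.2618 + 0.25·1.0 = -0.0118
R = v/ω = 0.75/0.25 = 3.0000
x' = 0.5 + 3.0000·(sin -0.0118 − sin -0.2618) = 1.2411
y' = -4 − 3.0000·(cos -0.0118 − cos -0.2618) = -4.1020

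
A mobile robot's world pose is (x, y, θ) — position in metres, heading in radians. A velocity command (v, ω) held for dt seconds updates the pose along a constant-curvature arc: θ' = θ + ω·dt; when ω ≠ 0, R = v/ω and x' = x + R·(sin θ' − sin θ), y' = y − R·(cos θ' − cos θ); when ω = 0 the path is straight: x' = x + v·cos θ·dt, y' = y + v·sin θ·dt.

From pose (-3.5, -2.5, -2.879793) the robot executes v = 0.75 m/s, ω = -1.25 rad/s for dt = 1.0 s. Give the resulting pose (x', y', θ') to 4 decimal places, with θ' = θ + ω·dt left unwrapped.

(-4.1563, -2.2506, -4.1298)

θ' = -2.8798 + -1.25·1.0 = -4.1298
R = v/ω = 0.75/-1.25 = -0.6000
x' = -3.5 + -0.6000·(sin -4.1298 − sin -2.8798) = -4.1563
y' = -2.5 − -0.6000·(cos -4.1298 − cos -2.8798) = -2.2506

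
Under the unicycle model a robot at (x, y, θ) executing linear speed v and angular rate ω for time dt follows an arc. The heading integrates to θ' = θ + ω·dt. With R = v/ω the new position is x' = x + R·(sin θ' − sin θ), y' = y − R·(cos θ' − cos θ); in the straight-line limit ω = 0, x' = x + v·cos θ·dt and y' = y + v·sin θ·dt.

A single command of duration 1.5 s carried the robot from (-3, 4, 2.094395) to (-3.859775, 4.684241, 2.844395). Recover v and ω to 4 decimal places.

Δθ = 2.844395 − 2.094395 = 0.750000
ω = Δθ/dt = 0.750000/1.5 = 0.5000
R = Δx/(sin θ' − sin θ) = 1.5000
v = R·ω = 1.5000·0.5000 = 0.7500

v = 0.7500, ω = 0.5000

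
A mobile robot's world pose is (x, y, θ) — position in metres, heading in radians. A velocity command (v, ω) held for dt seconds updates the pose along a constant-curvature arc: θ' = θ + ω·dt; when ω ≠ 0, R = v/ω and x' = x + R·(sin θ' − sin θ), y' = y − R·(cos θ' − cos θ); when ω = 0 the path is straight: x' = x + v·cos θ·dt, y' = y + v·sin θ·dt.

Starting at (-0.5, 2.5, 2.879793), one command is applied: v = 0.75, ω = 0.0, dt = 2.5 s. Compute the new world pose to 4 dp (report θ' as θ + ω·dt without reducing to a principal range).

θ' = 2.8798 + 0.0·2.5 = 2.8798
ω = 0 → straight: x' = -0.5 + 0.75·cos(2.8798)·2.5 = -2.3111
y' = 2.5 + 0.75·sin(2.8798)·2.5 = 2.9853

(-2.3111, 2.9853, 2.8798)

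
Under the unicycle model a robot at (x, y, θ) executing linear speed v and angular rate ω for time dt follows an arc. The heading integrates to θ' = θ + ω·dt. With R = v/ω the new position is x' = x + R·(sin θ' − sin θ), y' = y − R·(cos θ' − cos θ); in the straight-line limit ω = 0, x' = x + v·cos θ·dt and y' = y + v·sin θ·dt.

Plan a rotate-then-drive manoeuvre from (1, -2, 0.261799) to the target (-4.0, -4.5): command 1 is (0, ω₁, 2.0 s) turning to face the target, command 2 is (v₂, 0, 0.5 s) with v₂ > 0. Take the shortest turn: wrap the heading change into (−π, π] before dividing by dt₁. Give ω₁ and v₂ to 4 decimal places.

ω₁ = -1.4699, v₂ = 11.1803

heading to target = atan2(-4.5−-2, -4−1) = -2.6779
Δθ = wrap(-2.6779 − 0.2618) = -2.9397; ω₁ = Δθ/dt₁ = -1.4699
distance = √((-4−1)² + (-4.5−-2)²) = 5.5902; v₂ = distance/dt₂ = 11.1803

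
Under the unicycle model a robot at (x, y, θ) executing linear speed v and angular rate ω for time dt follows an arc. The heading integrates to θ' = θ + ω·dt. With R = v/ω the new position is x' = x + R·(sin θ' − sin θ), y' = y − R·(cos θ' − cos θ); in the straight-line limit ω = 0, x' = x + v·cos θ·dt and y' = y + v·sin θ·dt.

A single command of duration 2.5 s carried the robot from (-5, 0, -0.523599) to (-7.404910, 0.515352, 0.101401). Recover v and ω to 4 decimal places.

Δθ = 0.101401 − -0.523599 = 0.625000
ω = Δθ/dt = 0.625000/2.5 = 0.2500
R = Δx/(sin θ' − sin θ) = -4.0000
v = R·ω = -4.0000·0.2500 = -1.0000

v = -1.0000, ω = 0.2500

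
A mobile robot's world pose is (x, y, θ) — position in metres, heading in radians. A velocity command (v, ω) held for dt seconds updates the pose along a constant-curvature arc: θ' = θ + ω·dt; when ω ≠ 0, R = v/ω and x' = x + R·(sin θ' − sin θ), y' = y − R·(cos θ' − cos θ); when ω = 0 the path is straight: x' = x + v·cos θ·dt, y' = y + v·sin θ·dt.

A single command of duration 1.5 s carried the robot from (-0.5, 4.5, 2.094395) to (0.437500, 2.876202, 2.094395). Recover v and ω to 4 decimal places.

Δθ = 2.094395 − 2.094395 = 0.000000
ω = Δθ/dt = 0.000000/1.5 = 0.0000
ω = 0 → v = (Δx·cos θ + Δy·sin θ)/dt = -1.2500

v = -1.2500, ω = 0.0000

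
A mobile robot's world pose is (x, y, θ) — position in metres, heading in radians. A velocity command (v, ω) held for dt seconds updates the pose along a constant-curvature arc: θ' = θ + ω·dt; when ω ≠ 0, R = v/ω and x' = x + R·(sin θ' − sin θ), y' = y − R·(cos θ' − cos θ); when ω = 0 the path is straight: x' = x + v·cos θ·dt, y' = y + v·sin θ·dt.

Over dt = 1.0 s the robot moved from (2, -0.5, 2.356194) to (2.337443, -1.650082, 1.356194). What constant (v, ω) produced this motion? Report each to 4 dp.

Δθ = 1.356194 − 2.356194 = -1.000000
ω = Δθ/dt = -1.000000/1.0 = -1.0000
R = −Δy/(cos θ' − cos θ) = 1.2500
v = R·ω = 1.2500·-1.0000 = -1.2500

v = -1.2500, ω = -1.0000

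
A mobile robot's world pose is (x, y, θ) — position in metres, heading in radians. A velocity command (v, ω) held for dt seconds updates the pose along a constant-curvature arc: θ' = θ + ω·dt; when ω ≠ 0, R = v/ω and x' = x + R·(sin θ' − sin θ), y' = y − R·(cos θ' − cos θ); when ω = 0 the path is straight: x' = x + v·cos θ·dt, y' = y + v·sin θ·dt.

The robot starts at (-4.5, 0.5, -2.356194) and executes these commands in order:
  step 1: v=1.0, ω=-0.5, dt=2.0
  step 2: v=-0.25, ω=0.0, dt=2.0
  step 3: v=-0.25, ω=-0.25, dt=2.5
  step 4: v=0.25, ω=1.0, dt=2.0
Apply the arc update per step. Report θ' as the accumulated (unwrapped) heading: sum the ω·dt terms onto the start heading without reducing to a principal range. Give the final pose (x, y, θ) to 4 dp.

(-5.7355, -0.5229, -1.9812)

step 1: θ'=-3.3562 (R=-2.0000) → pose (-6.3401, -0.0399, -3.3562)
step 2: θ'=-3.3562 (straight) → pose (-5.8516, -0.1464, -3.3562)
step 3: θ'=-3.9812 (R=1.0000) → pose (-5.3202, -0.4557, -3.9812)
step 4: θ'=-1.9812 (R=0.2500) → pose (-5.7355, -0.5229, -1.9812)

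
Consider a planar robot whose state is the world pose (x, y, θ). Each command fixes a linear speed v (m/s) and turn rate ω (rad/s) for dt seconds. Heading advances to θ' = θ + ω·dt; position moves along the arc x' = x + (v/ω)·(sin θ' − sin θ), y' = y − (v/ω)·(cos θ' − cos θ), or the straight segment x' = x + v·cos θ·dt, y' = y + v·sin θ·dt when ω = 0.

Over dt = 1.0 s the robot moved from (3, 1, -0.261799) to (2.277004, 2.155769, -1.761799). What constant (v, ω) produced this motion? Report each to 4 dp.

Δθ = -1.761799 − -0.261799 = -1.500000
ω = Δθ/dt = -1.500000/1.0 = -1.5000
R = −Δy/(cos θ' − cos θ) = 1.0000
v = R·ω = 1.0000·-1.5000 = -1.5000

v = -1.5000, ω = -1.5000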